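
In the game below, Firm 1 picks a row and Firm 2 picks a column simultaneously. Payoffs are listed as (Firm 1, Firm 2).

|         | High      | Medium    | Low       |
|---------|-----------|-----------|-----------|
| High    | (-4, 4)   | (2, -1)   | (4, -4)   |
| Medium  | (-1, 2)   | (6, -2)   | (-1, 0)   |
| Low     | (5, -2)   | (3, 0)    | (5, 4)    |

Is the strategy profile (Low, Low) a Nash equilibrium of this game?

Holding Firm 2 at Low: Firm 1 gets 5 from Low, versus 4 from High, -1 from Medium. No profitable deviation for Firm 1.
Holding Firm 1 at Low: Firm 2 gets 4 from Low, versus -2 from High, 0 from Medium. No profitable deviation for Firm 2 either.

Yes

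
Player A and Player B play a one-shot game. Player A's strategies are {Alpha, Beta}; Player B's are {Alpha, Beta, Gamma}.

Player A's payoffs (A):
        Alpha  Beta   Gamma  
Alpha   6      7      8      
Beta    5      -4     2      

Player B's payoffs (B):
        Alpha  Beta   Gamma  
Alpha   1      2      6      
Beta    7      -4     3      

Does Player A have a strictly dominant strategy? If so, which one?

A strategy is strictly dominant if it gives Player A a strictly higher payoff than every other strategy, against every choice by the opponent.
Alpha strictly dominates: vs Alpha: 6 > 5; vs Beta: 7 > -4; vs Gamma: 8 > 2.

Alpha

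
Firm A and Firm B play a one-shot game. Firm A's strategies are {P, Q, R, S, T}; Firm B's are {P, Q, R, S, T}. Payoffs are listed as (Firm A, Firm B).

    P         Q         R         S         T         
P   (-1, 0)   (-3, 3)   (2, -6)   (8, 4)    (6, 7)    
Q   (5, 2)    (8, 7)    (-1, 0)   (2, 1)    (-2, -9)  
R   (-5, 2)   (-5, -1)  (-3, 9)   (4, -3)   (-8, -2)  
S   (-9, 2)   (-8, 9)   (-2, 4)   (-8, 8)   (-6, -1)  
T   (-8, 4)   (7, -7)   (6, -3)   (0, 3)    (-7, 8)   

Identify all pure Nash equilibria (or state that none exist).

Find each player's best response to every opponent strategy; NE are the intersections.
Firm A's best responses — vs P: Q (payoff 5); vs Q: Q (payoff 8); vs R: T (payoff 6); vs S: P (payoff 8); vs T: P (payoff 6).
Firm B's best responses — vs P: T (payoff 7); vs Q: Q (payoff 7); vs R: R (payoff 9); vs S: Q (payoff 9); vs T: T (payoff 8).
Mutual best responses occur at (P, T) and (Q, Q); at each, neither player gains by switching.

(P, T) and (Q, Q)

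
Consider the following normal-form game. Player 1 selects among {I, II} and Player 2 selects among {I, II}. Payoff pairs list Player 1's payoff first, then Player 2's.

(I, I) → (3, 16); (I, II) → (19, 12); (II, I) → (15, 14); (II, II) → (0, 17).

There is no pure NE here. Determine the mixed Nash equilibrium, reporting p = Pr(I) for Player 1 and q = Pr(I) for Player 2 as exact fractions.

p = 3/7, q = 19/31

In a mixed NE each player is indifferent between their pure strategies, so the opponent's mix sets the indifference.
Player 2 indifferent between I and II: p·16 + (1−p)·14 = p·12 + (1−p)·17 ⟹ 14 + 2p = 17 + (-5)p ⟹ p = 3/7.
Player 1 indifferent between I and II: q·3 + (1−q)·19 = q·15 + (1−q)·0 ⟹ 19 + (-16)q = 0 + 15q ⟹ q = 19/31.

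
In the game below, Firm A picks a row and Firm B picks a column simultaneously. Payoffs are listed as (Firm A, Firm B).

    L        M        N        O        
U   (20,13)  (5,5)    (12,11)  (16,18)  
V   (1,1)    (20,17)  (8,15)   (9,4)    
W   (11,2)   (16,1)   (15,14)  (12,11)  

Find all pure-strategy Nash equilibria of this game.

(U, O), (V, M), and (W, N)

A profile is a Nash equilibrium when each player is best-responding to the other.
Firm A's best responses — vs L: U (payoff 20); vs M: V (payoff 20); vs N: W (payoff 15); vs O: U (payoff 16).
Firm B's best responses — vs U: O (payoff 18); vs V: M (payoff 17); vs W: N (payoff 14).
Mutual best responses occur at (U, O), (V, M), and (W, N); at each, neither player gains by switching.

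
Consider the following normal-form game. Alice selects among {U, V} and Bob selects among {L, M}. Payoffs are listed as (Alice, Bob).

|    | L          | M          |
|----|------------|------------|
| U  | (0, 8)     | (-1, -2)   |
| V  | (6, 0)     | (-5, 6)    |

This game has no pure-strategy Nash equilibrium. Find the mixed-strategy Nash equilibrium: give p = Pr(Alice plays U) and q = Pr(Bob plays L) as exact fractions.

p = 3/8, q = 2/5

Each player's mixing probability is pinned down by making the *other* player indifferent.
Bob indifferent between L and M: p·8 + (1−p)·0 = p·(-2) + (1−p)·6 ⟹ 0 + 8p = 6 + (-8)p ⟹ p = 3/8.
Alice indifferent between U and V: q·0 + (1−q)·(-1) = q·6 + (1−q)·(-5) ⟹ (-1) + 1q = (-5) + 11q ⟹ q = 2/5.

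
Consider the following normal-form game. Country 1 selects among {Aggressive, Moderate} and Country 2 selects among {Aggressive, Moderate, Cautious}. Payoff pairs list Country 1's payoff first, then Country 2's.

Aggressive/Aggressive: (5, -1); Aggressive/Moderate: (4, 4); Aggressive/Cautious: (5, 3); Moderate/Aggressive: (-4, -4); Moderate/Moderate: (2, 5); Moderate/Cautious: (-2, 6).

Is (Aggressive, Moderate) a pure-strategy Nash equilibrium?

Yes

Holding Country 2 at Moderate: Country 1 gets 4 from Aggressive, versus 2 from Moderate. No profitable deviation for Country 1.
Holding Country 1 at Aggressive: Country 2 gets 4 from Moderate, versus -1 from Aggressive, 3 from Cautious. No profitable deviation for Country 2 either.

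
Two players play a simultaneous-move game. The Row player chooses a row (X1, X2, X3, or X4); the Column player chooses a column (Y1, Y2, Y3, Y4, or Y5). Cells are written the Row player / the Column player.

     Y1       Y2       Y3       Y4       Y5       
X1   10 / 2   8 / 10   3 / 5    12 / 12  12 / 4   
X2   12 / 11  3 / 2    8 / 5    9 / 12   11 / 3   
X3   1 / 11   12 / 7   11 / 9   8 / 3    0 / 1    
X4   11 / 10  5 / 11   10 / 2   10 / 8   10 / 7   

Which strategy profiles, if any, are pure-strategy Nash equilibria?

(X1, Y4)

A profile is a Nash equilibrium when each player is best-responding to the other.
The Row player's best responses — vs Y1: X2 (payoff 12); vs Y2: X3 (payoff 12); vs Y3: X3 (payoff 11); vs Y4: X1 (payoff 12); vs Y5: X1 (payoff 12).
The Column player's best responses — vs X1: Y4 (payoff 12); vs X2: Y4 (payoff 12); vs X3: Y1 (payoff 11); vs X4: Y2 (payoff 11).
The only mutual best response is (X1, Y4); neither player gains by switching there.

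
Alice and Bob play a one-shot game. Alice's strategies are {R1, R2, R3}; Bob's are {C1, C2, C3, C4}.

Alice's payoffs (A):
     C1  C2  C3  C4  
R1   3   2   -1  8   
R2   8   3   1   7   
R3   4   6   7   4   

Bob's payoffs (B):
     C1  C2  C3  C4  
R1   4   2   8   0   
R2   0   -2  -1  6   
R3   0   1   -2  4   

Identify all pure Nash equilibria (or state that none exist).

Check mutual best responses: a cell is a NE iff neither player can gain by unilaterally deviating.
Alice's best responses — vs C1: R2 (payoff 8); vs C2: R3 (payoff 6); vs C3: R3 (payoff 7); vs C4: R1 (payoff 8).
Bob's best responses — vs R1: C3 (payoff 8); vs R2: C4 (payoff 6); vs R3: C4 (payoff 4).
No cell has both players best-responding. For instance, Alice's best reply to C2 is R3, but against R3 Bob prefers C4 over C2.

None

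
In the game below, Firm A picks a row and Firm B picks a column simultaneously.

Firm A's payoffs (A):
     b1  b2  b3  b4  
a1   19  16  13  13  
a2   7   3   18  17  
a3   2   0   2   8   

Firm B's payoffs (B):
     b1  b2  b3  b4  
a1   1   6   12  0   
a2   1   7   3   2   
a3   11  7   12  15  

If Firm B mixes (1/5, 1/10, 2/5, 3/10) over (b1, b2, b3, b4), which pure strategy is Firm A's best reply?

Firm A's best reply maximizes expected payoff against the mix.
a1: (1/5)·19 + (1/10)·16 + (2/5)·13 + (3/10)·13 = 29/2
a2: (1/5)·7 + (1/10)·3 + (2/5)·18 + (3/10)·17 = 14
a3: (1/5)·2 + (1/10)·0 + (2/5)·2 + (3/10)·8 = 18/5
Highest expected payoff is 29/2, from a1.

a1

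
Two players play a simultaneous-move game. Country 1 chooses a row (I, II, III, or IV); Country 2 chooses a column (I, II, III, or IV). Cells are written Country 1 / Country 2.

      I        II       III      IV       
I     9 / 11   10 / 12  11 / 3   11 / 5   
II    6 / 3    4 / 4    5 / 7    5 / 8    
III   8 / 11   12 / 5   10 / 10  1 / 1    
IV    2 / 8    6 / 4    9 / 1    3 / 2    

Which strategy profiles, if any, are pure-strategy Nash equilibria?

Check mutual best responses: a cell is a NE iff neither player can gain by unilaterally deviating.
Country 1's best responses — vs I: I (payoff 9); vs II: III (payoff 12); vs III: I (payoff 11); vs IV: I (payoff 11).
Country 2's best responses — vs I: II (payoff 12); vs II: IV (payoff 8); vs III: I (payoff 11); vs IV: I (payoff 8).
No cell has both players best-responding. For instance, Country 1's best reply to II is III, but against III Country 2 prefers I over II.

There is no pure-strategy Nash equilibrium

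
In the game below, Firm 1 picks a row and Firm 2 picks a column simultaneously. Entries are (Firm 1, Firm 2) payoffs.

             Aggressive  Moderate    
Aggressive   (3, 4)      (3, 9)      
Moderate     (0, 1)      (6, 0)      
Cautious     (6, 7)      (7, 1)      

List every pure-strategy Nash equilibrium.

(Cautious, Aggressive)

Check mutual best responses: a cell is a NE iff neither player can gain by unilaterally deviating.
Firm 1's best responses — vs Aggressive: Cautious (payoff 6); vs Moderate: Cautious (payoff 7).
Firm 2's best responses — vs Aggressive: Moderate (payoff 9); vs Moderate: Aggressive (payoff 1); vs Cautious: Aggressive (payoff 7).
The only mutual best response is (Cautious, Aggressive); neither player gains by switching there.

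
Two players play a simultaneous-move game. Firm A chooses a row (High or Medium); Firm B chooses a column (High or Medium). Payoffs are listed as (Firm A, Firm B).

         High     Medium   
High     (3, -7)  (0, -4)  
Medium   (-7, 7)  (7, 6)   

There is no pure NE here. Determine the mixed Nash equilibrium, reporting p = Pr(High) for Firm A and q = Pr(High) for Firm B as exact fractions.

p = 1/4, q = 7/17

Each player's mixing probability is pinned down by making the *other* player indifferent.
Firm B indifferent between High and Medium: p·(-7) + (1−p)·7 = p·(-4) + (1−p)·6 ⟹ 7 + (-14)p = 6 + (-10)p ⟹ p = 1/4.
Firm A indifferent between High and Medium: q·3 + (1−q)·0 = q·(-7) + (1−q)·7 ⟹ 0 + 3q = 7 + (-14)q ⟹ q = 7/17.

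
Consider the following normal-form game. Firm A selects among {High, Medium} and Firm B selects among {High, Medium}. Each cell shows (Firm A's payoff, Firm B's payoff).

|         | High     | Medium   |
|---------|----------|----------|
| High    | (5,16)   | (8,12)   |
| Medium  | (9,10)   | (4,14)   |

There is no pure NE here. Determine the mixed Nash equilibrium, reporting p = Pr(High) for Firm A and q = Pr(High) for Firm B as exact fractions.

p = 1/2, q = 1/2

Each player's mixing probability is pinned down by making the *other* player indifferent.
Firm B indifferent between High and Medium: p·16 + (1−p)·10 = p·12 + (1−p)·14 ⟹ 10 + 6p = 14 + (-2)p ⟹ p = 1/2.
Firm A indifferent between High and Medium: q·5 + (1−q)·8 = q·9 + (1−q)·4 ⟹ 8 + (-3)q = 4 + 5q ⟹ q = 1/2.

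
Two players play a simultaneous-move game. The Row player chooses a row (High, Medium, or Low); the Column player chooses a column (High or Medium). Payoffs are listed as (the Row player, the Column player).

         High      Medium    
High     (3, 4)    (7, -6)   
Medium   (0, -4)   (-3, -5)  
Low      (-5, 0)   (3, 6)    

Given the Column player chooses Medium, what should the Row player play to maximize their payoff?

With the Column player fixed at Medium, the Row player's payoffs are: High → 7, Medium → -3, Low → 3.
The maximum is 7, achieved by High.

High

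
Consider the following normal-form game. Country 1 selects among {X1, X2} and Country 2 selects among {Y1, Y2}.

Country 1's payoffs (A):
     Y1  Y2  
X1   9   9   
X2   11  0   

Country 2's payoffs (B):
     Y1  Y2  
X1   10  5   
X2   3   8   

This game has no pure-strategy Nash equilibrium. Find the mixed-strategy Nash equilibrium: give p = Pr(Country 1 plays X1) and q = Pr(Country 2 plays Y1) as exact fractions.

Each player's mixing probability is pinned down by making the *other* player indifferent.
Country 2 indifferent between Y1 and Y2: p·10 + (1−p)·3 = p·5 + (1−p)·8 ⟹ 3 + 7p = 8 + (-3)p ⟹ p = 1/2.
Country 1 indifferent between X1 and X2: q·9 + (1−q)·9 = q·11 + (1−q)·0 ⟹ 9 + 0q = 0 + 11q ⟹ q = 9/11.

p = 1/2, q = 9/11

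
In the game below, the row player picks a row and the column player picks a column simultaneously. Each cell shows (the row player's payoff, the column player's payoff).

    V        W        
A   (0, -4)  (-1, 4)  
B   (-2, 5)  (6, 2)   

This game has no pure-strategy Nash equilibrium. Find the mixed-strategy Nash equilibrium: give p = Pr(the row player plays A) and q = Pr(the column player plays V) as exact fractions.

Each player's mixing probability is pinned down by making the *other* player indifferent.
The column player indifferent between V and W: p·(-4) + (1−p)·5 = p·4 + (1−p)·2 ⟹ 5 + (-9)p = 2 + 2p ⟹ p = 3/11.
The row player indifferent between A and B: q·0 + (1−q)·(-1) = q·(-2) + (1−q)·6 ⟹ (-1) + 1q = 6 + (-8)q ⟹ q = 7/9.

p = 3/11, q = 7/9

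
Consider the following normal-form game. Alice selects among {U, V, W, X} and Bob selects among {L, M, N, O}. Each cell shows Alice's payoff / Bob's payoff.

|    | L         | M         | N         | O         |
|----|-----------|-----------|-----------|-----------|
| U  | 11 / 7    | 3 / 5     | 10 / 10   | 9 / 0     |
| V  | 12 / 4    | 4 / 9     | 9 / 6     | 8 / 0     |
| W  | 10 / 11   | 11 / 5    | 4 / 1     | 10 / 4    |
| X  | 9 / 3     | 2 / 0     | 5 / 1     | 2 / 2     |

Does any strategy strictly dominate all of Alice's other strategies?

No strictly dominant strategy

A strategy is strictly dominant if it gives Alice a strictly higher payoff than every other strategy, against every choice by the opponent.
U is not dominant: against L, V gives 12 > 11.
V is not dominant: against M, W gives 11 > 4.
W is not dominant: against L, U gives 11 > 10.
X is not dominant: against L, U gives 11 > 9.
No single strategy is best against every opponent action.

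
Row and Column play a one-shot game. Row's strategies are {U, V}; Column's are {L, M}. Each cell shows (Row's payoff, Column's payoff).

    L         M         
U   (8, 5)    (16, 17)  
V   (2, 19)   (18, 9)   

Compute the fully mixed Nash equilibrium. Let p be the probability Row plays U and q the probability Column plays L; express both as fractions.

p = 5/11, q = 1/4

In a mixed NE each player is indifferent between their pure strategies, so the opponent's mix sets the indifference.
Column indifferent between L and M: p·5 + (1−p)·19 = p·17 + (1−p)·9 ⟹ 19 + (-14)p = 9 + 8p ⟹ p = 5/11.
Row indifferent between U and V: q·8 + (1−q)·16 = q·2 + (1−q)·18 ⟹ 16 + (-8)q = 18 + (-16)q ⟹ q = 1/4.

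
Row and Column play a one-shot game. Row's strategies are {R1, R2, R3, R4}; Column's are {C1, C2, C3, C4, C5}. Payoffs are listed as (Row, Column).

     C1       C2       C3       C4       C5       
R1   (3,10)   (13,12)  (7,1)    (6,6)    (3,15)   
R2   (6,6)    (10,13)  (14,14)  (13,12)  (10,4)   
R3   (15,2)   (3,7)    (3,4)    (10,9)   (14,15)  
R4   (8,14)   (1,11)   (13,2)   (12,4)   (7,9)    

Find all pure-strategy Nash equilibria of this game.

A profile is a Nash equilibrium when each player is best-responding to the other.
Row's best responses — vs C1: R3 (payoff 15); vs C2: R1 (payoff 13); vs C3: R2 (payoff 14); vs C4: R2 (payoff 13); vs C5: R3 (payoff 14).
Column's best responses — vs R1: C5 (payoff 15); vs R2: C3 (payoff 14); vs R3: C5 (payoff 15); vs R4: C1 (payoff 14).
Mutual best responses occur at (R2, C3) and (R3, C5); at each, neither player gains by switching.

(R2, C3) and (R3, C5)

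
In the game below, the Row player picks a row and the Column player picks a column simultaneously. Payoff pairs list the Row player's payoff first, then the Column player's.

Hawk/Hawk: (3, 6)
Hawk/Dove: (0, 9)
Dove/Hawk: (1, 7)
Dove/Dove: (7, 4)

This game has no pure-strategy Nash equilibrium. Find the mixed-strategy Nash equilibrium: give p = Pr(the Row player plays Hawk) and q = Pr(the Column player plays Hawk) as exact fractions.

p = 1/2, q = 7/9

In a mixed NE each player is indifferent between their pure strategies, so the opponent's mix sets the indifference.
The Column player indifferent between Hawk and Dove: p·6 + (1−p)·7 = p·9 + (1−p)·4 ⟹ 7 + (-1)p = 4 + 5p ⟹ p = 1/2.
The Row player indifferent between Hawk and Dove: q·3 + (1−q)·0 = q·1 + (1−q)·7 ⟹ 0 + 3q = 7 + (-6)q ⟹ q = 7/9.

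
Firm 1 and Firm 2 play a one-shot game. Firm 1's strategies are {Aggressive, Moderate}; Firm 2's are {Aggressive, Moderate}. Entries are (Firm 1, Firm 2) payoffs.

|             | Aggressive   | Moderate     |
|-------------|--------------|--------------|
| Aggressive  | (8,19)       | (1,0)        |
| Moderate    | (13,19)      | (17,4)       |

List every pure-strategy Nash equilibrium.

Find each player's best response to every opponent strategy; NE are the intersections.
Firm 1's best responses — vs Aggressive: Moderate (payoff 13); vs Moderate: Moderate (payoff 17).
Firm 2's best responses — vs Aggressive: Aggressive (payoff 19); vs Moderate: Aggressive (payoff 19).
The only mutual best response is (Moderate, Aggressive); neither player gains by switching there.

(Moderate, Aggressive)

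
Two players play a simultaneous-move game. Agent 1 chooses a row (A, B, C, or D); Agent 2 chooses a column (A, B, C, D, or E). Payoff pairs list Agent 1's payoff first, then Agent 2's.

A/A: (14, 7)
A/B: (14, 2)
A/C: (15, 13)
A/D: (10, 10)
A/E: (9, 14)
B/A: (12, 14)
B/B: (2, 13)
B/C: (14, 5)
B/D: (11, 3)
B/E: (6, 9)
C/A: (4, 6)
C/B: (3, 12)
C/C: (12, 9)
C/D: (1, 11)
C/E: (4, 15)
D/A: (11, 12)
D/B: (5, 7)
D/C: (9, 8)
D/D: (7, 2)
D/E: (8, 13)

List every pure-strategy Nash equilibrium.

(A, E)

A profile is a Nash equilibrium when each player is best-responding to the other.
Agent 1's best responses — vs A: A (payoff 14); vs B: A (payoff 14); vs C: A (payoff 15); vs D: B (payoff 11); vs E: A (payoff 9).
Agent 2's best responses — vs A: E (payoff 14); vs B: A (payoff 14); vs C: E (payoff 15); vs D: E (payoff 13).
The only mutual best response is (A, E); neither player gains by switching there.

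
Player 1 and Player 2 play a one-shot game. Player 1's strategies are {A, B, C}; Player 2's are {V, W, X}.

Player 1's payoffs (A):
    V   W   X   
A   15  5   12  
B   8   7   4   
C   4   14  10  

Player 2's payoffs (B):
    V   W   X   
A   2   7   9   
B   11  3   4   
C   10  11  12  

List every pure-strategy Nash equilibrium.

(A, X)

Check mutual best responses: a cell is a NE iff neither player can gain by unilaterally deviating.
Player 1's best responses — vs V: A (payoff 15); vs W: C (payoff 14); vs X: A (payoff 12).
Player 2's best responses — vs A: X (payoff 9); vs B: V (payoff 11); vs C: X (payoff 12).
The only mutual best response is (A, X); neither player gains by switching there.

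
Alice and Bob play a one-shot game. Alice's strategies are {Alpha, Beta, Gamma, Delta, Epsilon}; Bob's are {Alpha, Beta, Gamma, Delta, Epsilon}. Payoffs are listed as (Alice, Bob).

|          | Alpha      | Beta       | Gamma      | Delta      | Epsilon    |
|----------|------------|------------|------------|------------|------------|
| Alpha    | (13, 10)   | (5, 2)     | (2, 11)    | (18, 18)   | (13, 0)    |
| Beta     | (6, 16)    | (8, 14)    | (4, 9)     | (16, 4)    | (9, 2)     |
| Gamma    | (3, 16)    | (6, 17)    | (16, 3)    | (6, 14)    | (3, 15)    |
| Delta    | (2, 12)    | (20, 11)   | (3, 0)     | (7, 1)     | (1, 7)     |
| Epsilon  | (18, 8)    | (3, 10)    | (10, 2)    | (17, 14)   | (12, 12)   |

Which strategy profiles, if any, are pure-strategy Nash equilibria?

(Alpha, Delta)

A profile is a Nash equilibrium when each player is best-responding to the other.
Alice's best responses — vs Alpha: Epsilon (payoff 18); vs Beta: Delta (payoff 20); vs Gamma: Gamma (payoff 16); vs Delta: Alpha (payoff 18); vs Epsilon: Alpha (payoff 13).
Bob's best responses — vs Alpha: Delta (payoff 18); vs Beta: Alpha (payoff 16); vs Gamma: Beta (payoff 17); vs Delta: Alpha (payoff 12); vs Epsilon: Delta (payoff 14).
The only mutual best response is (Alpha, Delta); neither player gains by switching there.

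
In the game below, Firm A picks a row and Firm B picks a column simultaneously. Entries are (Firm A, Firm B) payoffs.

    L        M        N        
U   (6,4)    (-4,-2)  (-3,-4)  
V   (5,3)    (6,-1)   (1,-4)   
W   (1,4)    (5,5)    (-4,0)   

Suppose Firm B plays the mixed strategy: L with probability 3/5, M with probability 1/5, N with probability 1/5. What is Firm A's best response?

Compute Firm A's expected payoff from each pure strategy against the given mix.
U: (3/5)·6 + (1/5)·(-4) + (1/5)·(-3) = 11/5
V: (3/5)·5 + (1/5)·6 + (1/5)·1 = 22/5
W: (3/5)·1 + (1/5)·5 + (1/5)·(-4) = 4/5
Highest expected payoff is 22/5, from V.

V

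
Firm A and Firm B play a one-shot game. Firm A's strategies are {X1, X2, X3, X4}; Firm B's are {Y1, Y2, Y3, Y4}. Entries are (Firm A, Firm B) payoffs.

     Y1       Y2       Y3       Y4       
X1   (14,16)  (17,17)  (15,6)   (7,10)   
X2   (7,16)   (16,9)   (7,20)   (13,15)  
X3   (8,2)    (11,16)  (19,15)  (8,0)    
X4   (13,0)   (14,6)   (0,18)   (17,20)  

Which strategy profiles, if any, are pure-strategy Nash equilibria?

A profile is a Nash equilibrium when each player is best-responding to the other.
Firm A's best responses — vs Y1: X1 (payoff 14); vs Y2: X1 (payoff 17); vs Y3: X3 (payoff 19); vs Y4: X4 (payoff 17).
Firm B's best responses — vs X1: Y2 (payoff 17); vs X2: Y3 (payoff 20); vs X3: Y2 (payoff 16); vs X4: Y4 (payoff 20).
Mutual best responses occur at (X1, Y2) and (X4, Y4); at each, neither player gains by switching.

(X1, Y2) and (X4, Y4)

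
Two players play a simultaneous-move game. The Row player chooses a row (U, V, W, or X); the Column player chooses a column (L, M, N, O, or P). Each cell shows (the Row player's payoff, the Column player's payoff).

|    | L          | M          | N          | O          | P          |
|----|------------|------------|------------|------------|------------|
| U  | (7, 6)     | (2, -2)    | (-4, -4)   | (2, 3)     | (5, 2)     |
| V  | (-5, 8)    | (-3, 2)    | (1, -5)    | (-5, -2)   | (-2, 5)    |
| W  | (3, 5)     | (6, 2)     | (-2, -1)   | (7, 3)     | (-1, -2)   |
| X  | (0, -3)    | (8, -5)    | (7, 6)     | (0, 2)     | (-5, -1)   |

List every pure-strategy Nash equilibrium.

Find each player's best response to every opponent strategy; NE are the intersections.
The Row player's best responses — vs L: U (payoff 7); vs M: X (payoff 8); vs N: X (payoff 7); vs O: W (payoff 7); vs P: U (payoff 5).
The Column player's best responses — vs U: L (payoff 6); vs V: L (payoff 8); vs W: L (payoff 5); vs X: N (payoff 6).
Mutual best responses occur at (U, L) and (X, N); at each, neither player gains by switching.

(U, L) and (X, N)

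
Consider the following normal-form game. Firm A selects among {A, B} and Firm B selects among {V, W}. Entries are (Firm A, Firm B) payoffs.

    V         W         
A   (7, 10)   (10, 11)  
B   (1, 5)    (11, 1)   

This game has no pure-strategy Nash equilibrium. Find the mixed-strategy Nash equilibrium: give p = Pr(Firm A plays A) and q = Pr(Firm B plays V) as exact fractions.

In a mixed NE each player is indifferent between their pure strategies, so the opponent's mix sets the indifference.
Firm B indifferent between V and W: p·10 + (1−p)·5 = p·11 + (1−p)·1 ⟹ 5 + 5p = 1 + 10p ⟹ p = 4/5.
Firm A indifferent between A and B: q·7 + (1−q)·10 = q·1 + (1−q)·11 ⟹ 10 + (-3)q = 11 + (-10)q ⟹ q = 1/7.

p = 4/5, q = 1/7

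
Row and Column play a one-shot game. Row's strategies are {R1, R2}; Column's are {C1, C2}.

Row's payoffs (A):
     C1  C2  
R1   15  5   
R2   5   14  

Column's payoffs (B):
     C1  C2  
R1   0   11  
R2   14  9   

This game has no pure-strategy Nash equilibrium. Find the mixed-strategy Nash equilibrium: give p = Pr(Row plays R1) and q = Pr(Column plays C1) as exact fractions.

p = 5/16, q = 9/19

In a mixed NE each player is indifferent between their pure strategies, so the opponent's mix sets the indifference.
Column indifferent between C1 and C2: p·0 + (1−p)·14 = p·11 + (1−p)·9 ⟹ 14 + (-14)p = 9 + 2p ⟹ p = 5/16.
Row indifferent between R1 and R2: q·15 + (1−q)·5 = q·5 + (1−q)·14 ⟹ 5 + 10q = 14 + (-9)q ⟹ q = 9/19.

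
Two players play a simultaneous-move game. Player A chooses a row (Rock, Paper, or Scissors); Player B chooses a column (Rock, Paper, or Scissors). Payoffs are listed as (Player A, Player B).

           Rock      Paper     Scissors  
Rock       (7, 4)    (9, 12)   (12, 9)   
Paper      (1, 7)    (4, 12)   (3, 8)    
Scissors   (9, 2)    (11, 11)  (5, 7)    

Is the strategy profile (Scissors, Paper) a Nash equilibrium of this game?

Yes

Holding Player B at Paper: Player A gets 11 from Scissors, versus 9 from Rock, 4 from Paper. No profitable deviation for Player A.
Holding Player A at Scissors: Player B gets 11 from Paper, versus 2 from Rock, 7 from Scissors. No profitable deviation for Player B either.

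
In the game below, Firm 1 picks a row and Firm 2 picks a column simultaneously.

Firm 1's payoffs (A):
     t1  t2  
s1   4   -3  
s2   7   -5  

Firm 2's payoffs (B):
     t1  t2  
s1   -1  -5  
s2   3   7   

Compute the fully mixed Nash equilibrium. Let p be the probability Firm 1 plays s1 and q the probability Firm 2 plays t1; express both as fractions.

Each player's mixing probability is pinned down by making the *other* player indifferent.
Firm 2 indifferent between t1 and t2: p·(-1) + (1−p)·3 = p·(-5) + (1−p)·7 ⟹ 3 + (-4)p = 7 + (-12)p ⟹ p = 1/2.
Firm 1 indifferent between s1 and s2: q·4 + (1−q)·(-3) = q·7 + (1−q)·(-5) ⟹ (-3) + 7q = (-5) + 12q ⟹ q = 2/5.

p = 1/2, q = 2/5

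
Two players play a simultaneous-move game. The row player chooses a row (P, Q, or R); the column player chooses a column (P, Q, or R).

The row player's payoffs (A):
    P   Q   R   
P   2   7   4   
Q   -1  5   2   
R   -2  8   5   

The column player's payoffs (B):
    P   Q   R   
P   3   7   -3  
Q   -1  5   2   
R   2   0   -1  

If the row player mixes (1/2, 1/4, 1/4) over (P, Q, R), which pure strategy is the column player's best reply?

Q

The column player's best reply maximizes expected payoff against the mix.
P: (1/2)·3 + (1/4)·(-1) + (1/4)·2 = 7/4
Q: (1/2)·7 + (1/4)·5 + (1/4)·0 = 19/4
R: (1/2)·(-3) + (1/4)·2 + (1/4)·(-1) = -5/4
Highest expected payoff is 19/4, from Q.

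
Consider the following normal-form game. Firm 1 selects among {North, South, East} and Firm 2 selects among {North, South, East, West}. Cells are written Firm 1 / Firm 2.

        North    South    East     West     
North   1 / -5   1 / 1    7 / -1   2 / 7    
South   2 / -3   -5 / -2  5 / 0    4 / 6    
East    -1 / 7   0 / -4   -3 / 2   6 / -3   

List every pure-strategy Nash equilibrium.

A profile is a Nash equilibrium when each player is best-responding to the other.
Firm 1's best responses — vs North: South (payoff 2); vs South: North (payoff 1); vs East: North (payoff 7); vs West: East (payoff 6).
Firm 2's best responses — vs North: West (payoff 7); vs South: West (payoff 6); vs East: North (payoff 7).
No cell has both players best-responding. For instance, Firm 1's best reply to South is North, but against North Firm 2 prefers West over South.

There is no pure-strategy Nash equilibrium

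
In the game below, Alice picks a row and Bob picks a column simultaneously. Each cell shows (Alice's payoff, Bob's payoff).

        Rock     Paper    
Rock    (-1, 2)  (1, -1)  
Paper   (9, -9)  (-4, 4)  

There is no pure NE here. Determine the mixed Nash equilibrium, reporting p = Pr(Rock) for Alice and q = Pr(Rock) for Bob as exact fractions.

In a mixed NE each player is indifferent between their pure strategies, so the opponent's mix sets the indifference.
Bob indifferent between Rock and Paper: p·2 + (1−p)·(-9) = p·(-1) + (1−p)·4 ⟹ (-9) + 11p = 4 + (-5)p ⟹ p = 13/16.
Alice indifferent between Rock and Paper: q·(-1) + (1−q)·1 = q·9 + (1−q)·(-4) ⟹ 1 + (-2)q = (-4) + 13q ⟹ q = 1/3.

p = 13/16, q = 1/3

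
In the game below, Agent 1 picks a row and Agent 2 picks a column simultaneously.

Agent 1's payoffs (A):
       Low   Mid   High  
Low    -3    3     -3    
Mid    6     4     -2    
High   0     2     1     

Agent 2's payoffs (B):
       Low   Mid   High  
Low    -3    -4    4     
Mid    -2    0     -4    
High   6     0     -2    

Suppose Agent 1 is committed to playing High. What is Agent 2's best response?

With Agent 1 fixed at High, Agent 2's payoffs are: Low → 6, Mid → 0, High → -2.
The maximum is 6, achieved by Low.

Low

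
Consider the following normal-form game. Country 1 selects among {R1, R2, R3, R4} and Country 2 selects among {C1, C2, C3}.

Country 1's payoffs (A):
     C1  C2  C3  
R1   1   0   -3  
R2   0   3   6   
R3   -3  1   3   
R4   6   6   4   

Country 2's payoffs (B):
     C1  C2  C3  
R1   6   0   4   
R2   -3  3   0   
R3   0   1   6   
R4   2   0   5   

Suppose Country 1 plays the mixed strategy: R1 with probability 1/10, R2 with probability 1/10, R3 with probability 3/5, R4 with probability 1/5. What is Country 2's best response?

C3

Country 2's best reply maximizes expected payoff against the mix.
C1: (1/10)·6 + (1/10)·(-3) + (3/5)·0 + (1/5)·2 = 7/10
C2: (1/10)·0 + (1/10)·3 + (3/5)·1 + (1/5)·0 = 9/10
C3: (1/10)·4 + (1/10)·0 + (3/5)·6 + (1/5)·5 = 5
Highest expected payoff is 5, from C3.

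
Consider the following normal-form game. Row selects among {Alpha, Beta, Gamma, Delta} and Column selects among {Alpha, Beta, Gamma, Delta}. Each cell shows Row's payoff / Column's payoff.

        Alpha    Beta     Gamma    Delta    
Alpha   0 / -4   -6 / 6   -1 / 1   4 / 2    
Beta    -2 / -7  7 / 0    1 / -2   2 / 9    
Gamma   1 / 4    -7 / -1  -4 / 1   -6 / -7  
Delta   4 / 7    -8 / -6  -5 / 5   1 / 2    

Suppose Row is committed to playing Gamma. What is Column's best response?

With Row fixed at Gamma, Column's payoffs are: Alpha → 4, Beta → -1, Gamma → 1, Delta → -7.
The maximum is 4, achieved by Alpha.

Alpha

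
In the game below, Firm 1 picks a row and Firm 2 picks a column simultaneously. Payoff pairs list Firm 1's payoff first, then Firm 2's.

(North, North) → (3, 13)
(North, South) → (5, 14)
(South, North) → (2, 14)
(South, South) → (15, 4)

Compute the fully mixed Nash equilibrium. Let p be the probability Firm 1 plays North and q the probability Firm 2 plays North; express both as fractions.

p = 10/11, q = 10/11

Each player's mixing probability is pinned down by making the *other* player indifferent.
Firm 2 indifferent between North and South: p·13 + (1−p)·14 = p·14 + (1−p)·4 ⟹ 14 + (-1)p = 4 + 10p ⟹ p = 10/11.
Firm 1 indifferent between North and South: q·3 + (1−q)·5 = q·2 + (1−q)·15 ⟹ 5 + (-2)q = 15 + (-13)q ⟹ q = 10/11.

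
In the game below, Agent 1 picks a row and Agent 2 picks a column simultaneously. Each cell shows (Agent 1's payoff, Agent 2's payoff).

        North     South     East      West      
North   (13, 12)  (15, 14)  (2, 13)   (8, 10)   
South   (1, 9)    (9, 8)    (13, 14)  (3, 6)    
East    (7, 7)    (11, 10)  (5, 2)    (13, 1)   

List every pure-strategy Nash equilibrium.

(North, South) and (South, East)

Check mutual best responses: a cell is a NE iff neither player can gain by unilaterally deviating.
Agent 1's best responses — vs North: North (payoff 13); vs South: North (payoff 15); vs East: South (payoff 13); vs West: East (payoff 13).
Agent 2's best responses — vs North: South (payoff 14); vs South: East (payoff 14); vs East: South (payoff 10).
Mutual best responses occur at (North, South) and (South, East); at each, neither player gains by switching.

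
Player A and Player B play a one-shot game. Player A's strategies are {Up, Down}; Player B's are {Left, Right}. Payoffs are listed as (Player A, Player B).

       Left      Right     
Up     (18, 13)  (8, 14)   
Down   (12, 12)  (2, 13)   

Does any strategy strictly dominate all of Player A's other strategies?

A strategy is strictly dominant if it gives Player A a strictly higher payoff than every other strategy, against every choice by the opponent.
Up strictly dominates: vs Left: 18 > 12; vs Right: 8 > 2.

Up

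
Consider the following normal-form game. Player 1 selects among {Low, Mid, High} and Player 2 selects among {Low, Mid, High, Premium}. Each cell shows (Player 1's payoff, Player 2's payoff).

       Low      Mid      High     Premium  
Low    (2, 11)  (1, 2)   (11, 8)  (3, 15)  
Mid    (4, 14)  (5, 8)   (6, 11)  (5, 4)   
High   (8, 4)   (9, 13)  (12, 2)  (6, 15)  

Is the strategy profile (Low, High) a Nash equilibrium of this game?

Holding Player 2 at High: Player 1 gets 11 from Low but could get 12 by switching to High. Player 1 has a profitable deviation.

No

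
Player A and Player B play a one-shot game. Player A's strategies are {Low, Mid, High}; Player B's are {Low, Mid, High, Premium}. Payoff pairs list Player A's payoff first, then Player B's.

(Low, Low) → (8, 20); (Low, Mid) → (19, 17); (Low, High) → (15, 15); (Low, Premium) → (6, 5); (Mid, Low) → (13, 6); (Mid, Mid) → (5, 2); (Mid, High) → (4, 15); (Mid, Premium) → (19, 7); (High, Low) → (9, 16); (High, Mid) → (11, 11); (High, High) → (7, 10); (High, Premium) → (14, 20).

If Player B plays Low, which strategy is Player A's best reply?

With Player B fixed at Low, Player A's payoffs are: Low → 8, Mid → 13, High → 9.
The maximum is 13, achieved by Mid.

Mid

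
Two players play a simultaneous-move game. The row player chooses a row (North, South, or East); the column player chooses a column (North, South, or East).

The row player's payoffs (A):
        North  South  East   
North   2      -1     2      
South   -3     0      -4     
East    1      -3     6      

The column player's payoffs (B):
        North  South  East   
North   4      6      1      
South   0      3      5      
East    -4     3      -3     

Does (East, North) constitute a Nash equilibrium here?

Holding the column player at North: the row player gets 1 from East but could get 2 by switching to North. The row player has a profitable deviation.

No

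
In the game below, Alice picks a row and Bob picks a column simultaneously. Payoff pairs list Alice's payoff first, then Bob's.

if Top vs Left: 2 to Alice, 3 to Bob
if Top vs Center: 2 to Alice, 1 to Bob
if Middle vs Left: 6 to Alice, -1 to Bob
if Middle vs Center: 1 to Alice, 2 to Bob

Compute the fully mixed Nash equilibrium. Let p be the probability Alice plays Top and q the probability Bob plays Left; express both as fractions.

p = 3/5, q = 1/5

In a mixed NE each player is indifferent between their pure strategies, so the opponent's mix sets the indifference.
Bob indifferent between Left and Center: p·3 + (1−p)·(-1) = p·1 + (1−p)·2 ⟹ (-1) + 4p = 2 + (-1)p ⟹ p = 3/5.
Alice indifferent between Top and Middle: q·2 + (1−q)·2 = q·6 + (1−q)·1 ⟹ 2 + 0q = 1 + 5q ⟹ q = 1/5.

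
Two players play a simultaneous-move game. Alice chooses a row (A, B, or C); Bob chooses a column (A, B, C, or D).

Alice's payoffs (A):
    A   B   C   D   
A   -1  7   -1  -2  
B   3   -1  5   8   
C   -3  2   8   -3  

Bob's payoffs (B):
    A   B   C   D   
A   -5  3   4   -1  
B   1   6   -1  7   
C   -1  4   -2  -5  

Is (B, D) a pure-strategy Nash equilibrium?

Yes

Holding Bob at D: Alice gets 8 from B, versus -2 from A, -3 from C. No profitable deviation for Alice.
Holding Alice at B: Bob gets 7 from D, versus 1 from A, 6 from B, -1 from C. No profitable deviation for Bob either.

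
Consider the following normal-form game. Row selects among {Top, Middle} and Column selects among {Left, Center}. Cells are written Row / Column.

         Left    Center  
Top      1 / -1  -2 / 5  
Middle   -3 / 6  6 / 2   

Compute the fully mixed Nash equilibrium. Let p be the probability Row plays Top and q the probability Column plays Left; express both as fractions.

In a mixed NE each player is indifferent between their pure strategies, so the opponent's mix sets the indifference.
Column indifferent between Left and Center: p·(-1) + (1−p)·6 = p·5 + (1−p)·2 ⟹ 6 + (-7)p = 2 + 3p ⟹ p = 2/5.
Row indifferent between Top and Middle: q·1 + (1−q)·(-2) = q·(-3) + (1−q)·6 ⟹ (-2) + 3q = 6 + (-9)q ⟹ q = 2/3.

p = 2/5, q = 2/3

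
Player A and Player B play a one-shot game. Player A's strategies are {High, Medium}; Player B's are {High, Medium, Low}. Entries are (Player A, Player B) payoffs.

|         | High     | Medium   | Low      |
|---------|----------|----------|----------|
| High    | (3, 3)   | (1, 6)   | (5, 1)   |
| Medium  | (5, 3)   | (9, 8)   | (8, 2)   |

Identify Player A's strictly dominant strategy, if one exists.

Check whether one of Player A's strategies beats all alternatives regardless of what the opponent does.
Medium strictly dominates: vs High: 5 > 3; vs Medium: 9 > 1; vs Low: 8 > 5.

Medium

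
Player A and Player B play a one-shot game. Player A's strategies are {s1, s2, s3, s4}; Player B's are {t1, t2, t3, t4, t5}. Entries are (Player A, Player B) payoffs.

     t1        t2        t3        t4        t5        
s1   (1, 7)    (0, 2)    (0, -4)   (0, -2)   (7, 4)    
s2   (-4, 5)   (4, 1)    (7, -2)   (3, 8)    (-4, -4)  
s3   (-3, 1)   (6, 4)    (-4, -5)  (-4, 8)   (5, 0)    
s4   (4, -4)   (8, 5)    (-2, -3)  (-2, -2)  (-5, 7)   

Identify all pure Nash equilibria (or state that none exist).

Check mutual best responses: a cell is a NE iff neither player can gain by unilaterally deviating.
Player A's best responses — vs t1: s4 (payoff 4); vs t2: s4 (payoff 8); vs t3: s2 (payoff 7); vs t4: s2 (payoff 3); vs t5: s1 (payoff 7).
Player B's best responses — vs s1: t1 (payoff 7); vs s2: t4 (payoff 8); vs s3: t4 (payoff 8); vs s4: t5 (payoff 7).
The only mutual best response is (s2, t4); neither player gains by switching there.

(s2, t4)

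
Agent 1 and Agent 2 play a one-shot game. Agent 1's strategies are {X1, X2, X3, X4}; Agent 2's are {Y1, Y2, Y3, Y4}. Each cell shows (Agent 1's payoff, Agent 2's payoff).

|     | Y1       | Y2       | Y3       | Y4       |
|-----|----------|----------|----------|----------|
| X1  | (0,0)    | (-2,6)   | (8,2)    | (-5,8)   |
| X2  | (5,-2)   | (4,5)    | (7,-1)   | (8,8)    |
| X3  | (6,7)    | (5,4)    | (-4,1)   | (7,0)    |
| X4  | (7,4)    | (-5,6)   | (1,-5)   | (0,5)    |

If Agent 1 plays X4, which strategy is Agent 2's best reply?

Y2

With Agent 1 fixed at X4, Agent 2's payoffs are: Y1 → 4, Y2 → 6, Y3 → -5, Y4 → 5.
The maximum is 6, achieved by Y2.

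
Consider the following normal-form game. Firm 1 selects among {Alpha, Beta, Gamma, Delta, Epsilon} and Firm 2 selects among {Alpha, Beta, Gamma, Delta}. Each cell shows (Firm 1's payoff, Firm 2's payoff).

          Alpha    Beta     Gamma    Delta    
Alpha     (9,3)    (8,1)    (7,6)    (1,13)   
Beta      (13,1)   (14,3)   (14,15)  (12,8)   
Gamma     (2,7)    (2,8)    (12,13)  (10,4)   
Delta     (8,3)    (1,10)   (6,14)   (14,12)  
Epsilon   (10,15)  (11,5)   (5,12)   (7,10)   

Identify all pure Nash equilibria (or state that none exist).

Find each player's best response to every opponent strategy; NE are the intersections.
Firm 1's best responses — vs Alpha: Beta (payoff 13); vs Beta: Beta (payoff 14); vs Gamma: Beta (payoff 14); vs Delta: Delta (payoff 14).
Firm 2's best responses — vs Alpha: Delta (payoff 13); vs Beta: Gamma (payoff 15); vs Gamma: Gamma (payoff 13); vs Delta: Gamma (payoff 14); vs Epsilon: Alpha (payoff 15).
The only mutual best response is (Beta, Gamma); neither player gains by switching there.

(Beta, Gamma)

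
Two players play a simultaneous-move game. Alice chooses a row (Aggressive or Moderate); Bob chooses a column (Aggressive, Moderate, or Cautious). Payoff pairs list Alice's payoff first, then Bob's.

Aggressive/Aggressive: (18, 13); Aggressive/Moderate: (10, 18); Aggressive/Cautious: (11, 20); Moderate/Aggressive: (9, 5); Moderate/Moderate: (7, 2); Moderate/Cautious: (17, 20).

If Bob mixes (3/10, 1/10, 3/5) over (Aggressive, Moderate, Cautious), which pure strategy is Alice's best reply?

Alice's best reply maximizes expected payoff against the mix.
Aggressive: (3/10)·18 + (1/10)·10 + (3/5)·11 = 13
Moderate: (3/10)·9 + (1/10)·7 + (3/5)·17 = 68/5
Highest expected payoff is 68/5, from Moderate.

Moderate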